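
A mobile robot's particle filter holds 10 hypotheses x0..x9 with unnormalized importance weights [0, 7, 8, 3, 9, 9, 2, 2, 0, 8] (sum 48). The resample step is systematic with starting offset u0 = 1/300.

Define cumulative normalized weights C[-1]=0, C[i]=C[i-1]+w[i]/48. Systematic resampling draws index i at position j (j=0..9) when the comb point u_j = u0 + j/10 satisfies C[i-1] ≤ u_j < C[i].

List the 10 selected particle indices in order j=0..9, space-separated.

1 1 2 2 4 4 5 5 7 9

C = [0, 7/48, 5/16, 3/8, 9/16, 3/4, 19/24, 5/6, 5/6, 1]
j=0: u_0=1/300 ∈ [0, 7/48) → index 1
j=1: u_1=31/300 ∈ [0, 7/48) → index 1
j=2: u_2=61/300 ∈ [7/48, 5/16) → index 2
j=3: u_3=91/300 ∈ [7/48, 5/16) → index 2
j=4: u_4=121/300 ∈ [3/8, 9/16) → index 4
j=5: u_5=151/300 ∈ [3/8, 9/16) → index 4
j=6: u_6=181/300 ∈ [9/16, 3/4) → index 5
j=7: u_7=211/300 ∈ [9/16, 3/4) → index 5
j=8: u_8=241/300 ∈ [19/24, 5/6) → index 7
j=9: u_9=271/300 ∈ [5/6, 1) → index 9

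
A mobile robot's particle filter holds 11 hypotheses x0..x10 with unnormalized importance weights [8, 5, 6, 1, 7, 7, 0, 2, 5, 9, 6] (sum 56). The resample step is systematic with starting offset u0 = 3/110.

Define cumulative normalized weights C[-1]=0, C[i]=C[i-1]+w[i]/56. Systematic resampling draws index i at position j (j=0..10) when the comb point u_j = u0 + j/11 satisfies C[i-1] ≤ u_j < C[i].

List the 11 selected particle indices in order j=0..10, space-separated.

C = [1/7, 13/56, 19/56, 5/14, 27/56, 17/28, 17/28, 9/14, 41/56, 25/28, 1]
j=0: u_0=3/110 ∈ [0, 1/7) → index 0
j=1: u_1=13/110 ∈ [0, 1/7) → index 0
j=2: u_2=23/110 ∈ [1/7, 13/56) → index 1
j=3: u_3=3/10 ∈ [13/56, 19/56) → index 2
j=4: u_4=43/110 ∈ [5/14, 27/56) → index 4
j=5: u_5=53/110 ∈ [5/14, 27/56) → index 4
j=6: u_6=63/110 ∈ [27/56, 17/28) → index 5
j=7: u_7=73/110 ∈ [9/14, 41/56) → index 8
j=8: u_8=83/110 ∈ [41/56, 25/28) → index 9
j=9: u_9=93/110 ∈ [41/56, 25/28) → index 9
j=10: u_10=103/110 ∈ [25/28, 1) → index 10

0 0 1 2 4 4 5 8 9 9 10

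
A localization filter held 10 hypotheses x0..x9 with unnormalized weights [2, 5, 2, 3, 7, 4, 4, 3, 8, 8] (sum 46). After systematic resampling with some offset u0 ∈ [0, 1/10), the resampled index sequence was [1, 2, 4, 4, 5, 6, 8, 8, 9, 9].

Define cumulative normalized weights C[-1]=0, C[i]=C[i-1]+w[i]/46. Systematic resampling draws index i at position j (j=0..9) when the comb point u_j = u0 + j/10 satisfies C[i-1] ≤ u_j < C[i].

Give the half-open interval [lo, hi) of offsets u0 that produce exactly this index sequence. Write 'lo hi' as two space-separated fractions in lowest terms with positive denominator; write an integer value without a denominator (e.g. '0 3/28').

C = [1/23, 7/46, 9/46, 6/23, 19/46, 1/2, 27/46, 15/23, 19/23, 1]
j=0 picked index 1: u0 ∈ [1/23, 7/46)
j=1 picked index 2: u0 ∈ [6/115, 11/115)
j=2 picked index 4: u0 ∈ [7/115, 49/230)
j=3 picked index 4: u0 ∈ [-9/230, 13/115)
j=4 picked index 5: u0 ∈ [3/230, 1/10)
j=5 picked index 6: u0 ∈ [0, 2/23)
j=6 picked index 8: u0 ∈ [6/115, 26/115)
j=7 picked index 8: u0 ∈ [-11/230, 29/230)
j=8 picked index 9: u0 ∈ [3/115, 1/5)
j=9 picked index 9: u0 ∈ [-17/230, 1/10)
intersection: [7/115, 2/23)

7/115 2/23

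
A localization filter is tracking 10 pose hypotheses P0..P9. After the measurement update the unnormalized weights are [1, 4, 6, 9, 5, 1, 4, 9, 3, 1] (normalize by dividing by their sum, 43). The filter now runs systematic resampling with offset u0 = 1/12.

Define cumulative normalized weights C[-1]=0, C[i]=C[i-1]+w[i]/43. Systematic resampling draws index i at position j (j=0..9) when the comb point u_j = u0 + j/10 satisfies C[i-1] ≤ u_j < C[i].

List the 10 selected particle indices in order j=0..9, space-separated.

C = [1/43, 5/43, 11/43, 20/43, 25/43, 26/43, 30/43, 39/43, 42/43, 1]
j=0: u_0=1/12 ∈ [1/43, 5/43) → index 1
j=1: u_1=11/60 ∈ [5/43, 11/43) → index 2
j=2: u_2=17/60 ∈ [11/43, 20/43) → index 3
j=3: u_3=23/60 ∈ [11/43, 20/43) → index 3
j=4: u_4=29/60 ∈ [20/43, 25/43) → index 4
j=5: u_5=7/12 ∈ [25/43, 26/43) → index 5
j=6: u_6=41/60 ∈ [26/43, 30/43) → index 6
j=7: u_7=47/60 ∈ [30/43, 39/43) → index 7
j=8: u_8=53/60 ∈ [30/43, 39/43) → index 7
j=9: u_9=59/60 ∈ [42/43, 1) → index 9

1 2 3 3 4 5 6 7 7 9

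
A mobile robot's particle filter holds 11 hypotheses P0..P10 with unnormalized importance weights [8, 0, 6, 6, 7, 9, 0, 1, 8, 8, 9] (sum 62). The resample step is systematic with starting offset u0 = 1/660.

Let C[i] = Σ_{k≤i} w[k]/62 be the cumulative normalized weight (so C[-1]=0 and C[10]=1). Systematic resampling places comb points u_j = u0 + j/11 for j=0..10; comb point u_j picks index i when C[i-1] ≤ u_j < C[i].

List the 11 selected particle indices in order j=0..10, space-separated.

C = [4/31, 4/31, 7/31, 10/31, 27/62, 18/31, 18/31, 37/62, 45/62, 53/62, 1]
j=0: u_0=1/660 ∈ [0, 4/31) → index 0
j=1: u_1=61/660 ∈ [0, 4/31) → index 0
j=2: u_2=11/60 ∈ [4/31, 7/31) → index 2
j=3: u_3=181/660 ∈ [7/31, 10/31) → index 3
j=4: u_4=241/660 ∈ [10/31, 27/62) → index 4
j=5: u_5=301/660 ∈ [27/62, 18/31) → index 5
j=6: u_6=361/660 ∈ [27/62, 18/31) → index 5
j=7: u_7=421/660 ∈ [37/62, 45/62) → index 8
j=8: u_8=481/660 ∈ [45/62, 53/62) → index 9
j=9: u_9=541/660 ∈ [45/62, 53/62) → index 9
j=10: u_10=601/660 ∈ [53/62, 1) → index 10

0 0 2 3 4 5 5 8 9 9 10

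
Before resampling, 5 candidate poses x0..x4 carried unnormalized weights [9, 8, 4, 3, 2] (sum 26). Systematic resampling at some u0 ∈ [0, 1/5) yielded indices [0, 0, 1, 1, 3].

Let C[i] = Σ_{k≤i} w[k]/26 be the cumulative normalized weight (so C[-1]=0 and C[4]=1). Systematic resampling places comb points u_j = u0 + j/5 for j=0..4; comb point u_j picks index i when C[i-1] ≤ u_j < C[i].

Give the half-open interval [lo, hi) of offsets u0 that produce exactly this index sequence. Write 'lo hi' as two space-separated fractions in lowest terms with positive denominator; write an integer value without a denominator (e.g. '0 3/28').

C = [9/26, 17/26, 21/26, 12/13, 1]
j=0 picked index 0: u0 ∈ [0, 9/26)
j=1 picked index 0: u0 ∈ [-1/5, 19/130)
j=2 picked index 1: u0 ∈ [-7/130, 33/130)
j=3 picked index 1: u0 ∈ [-33/130, 7/130)
j=4 picked index 3: u0 ∈ [1/130, 8/65)
intersection: [1/130, 7/130)

1/130 7/130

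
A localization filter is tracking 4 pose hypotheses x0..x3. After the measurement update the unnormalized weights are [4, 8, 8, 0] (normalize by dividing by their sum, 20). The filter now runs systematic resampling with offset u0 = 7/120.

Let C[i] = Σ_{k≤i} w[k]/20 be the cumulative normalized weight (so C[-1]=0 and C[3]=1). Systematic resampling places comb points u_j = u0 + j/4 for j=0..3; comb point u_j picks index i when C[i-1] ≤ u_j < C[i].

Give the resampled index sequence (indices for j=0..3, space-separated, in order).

0 1 1 2

C = [1/5, 3/5, 1, 1]
j=0: u_0=7/120 ∈ [0, 1/5) → index 0
j=1: u_1=37/120 ∈ [1/5, 3/5) → index 1
j=2: u_2=67/120 ∈ [1/5, 3/5) → index 1
j=3: u_3=97/120 ∈ [3/5, 1) → index 2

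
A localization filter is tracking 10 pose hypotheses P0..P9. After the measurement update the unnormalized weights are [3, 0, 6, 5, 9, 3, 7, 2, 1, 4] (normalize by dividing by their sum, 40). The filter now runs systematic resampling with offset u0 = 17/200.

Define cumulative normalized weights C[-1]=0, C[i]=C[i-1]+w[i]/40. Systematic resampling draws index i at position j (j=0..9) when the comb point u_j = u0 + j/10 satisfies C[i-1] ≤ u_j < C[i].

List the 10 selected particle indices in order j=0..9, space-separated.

C = [3/40, 3/40, 9/40, 7/20, 23/40, 13/20, 33/40, 7/8, 9/10, 1]
j=0: u_0=17/200 ∈ [3/40, 9/40) → index 2
j=1: u_1=37/200 ∈ [3/40, 9/40) → index 2
j=2: u_2=57/200 ∈ [9/40, 7/20) → index 3
j=3: u_3=77/200 ∈ [7/20, 23/40) → index 4
j=4: u_4=97/200 ∈ [7/20, 23/40) → index 4
j=5: u_5=117/200 ∈ [23/40, 13/20) → index 5
j=6: u_6=137/200 ∈ [13/20, 33/40) → index 6
j=7: u_7=157/200 ∈ [13/20, 33/40) → index 6
j=8: u_8=177/200 ∈ [7/8, 9/10) → index 8
j=9: u_9=197/200 ∈ [9/10, 1) → index 9

2 2 3 4 4 5 6 6 8 9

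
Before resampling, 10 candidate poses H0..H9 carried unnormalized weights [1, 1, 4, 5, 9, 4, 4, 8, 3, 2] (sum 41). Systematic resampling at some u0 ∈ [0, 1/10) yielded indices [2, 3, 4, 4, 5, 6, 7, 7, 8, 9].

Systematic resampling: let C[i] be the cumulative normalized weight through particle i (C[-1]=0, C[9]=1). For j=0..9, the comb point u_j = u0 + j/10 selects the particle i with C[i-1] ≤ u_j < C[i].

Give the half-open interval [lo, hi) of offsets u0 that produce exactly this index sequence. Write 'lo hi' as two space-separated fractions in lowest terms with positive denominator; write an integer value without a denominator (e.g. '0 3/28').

18/205 1/10

C = [1/41, 2/41, 6/41, 11/41, 20/41, 24/41, 28/41, 36/41, 39/41, 1]
j=0 picked index 2: u0 ∈ [2/41, 6/41)
j=1 picked index 3: u0 ∈ [19/410, 69/410)
j=2 picked index 4: u0 ∈ [14/205, 59/205)
j=3 picked index 4: u0 ∈ [-13/410, 77/410)
j=4 picked index 5: u0 ∈ [18/205, 38/205)
j=5 picked index 6: u0 ∈ [7/82, 15/82)
j=6 picked index 7: u0 ∈ [17/205, 57/205)
j=7 picked index 7: u0 ∈ [-7/410, 73/410)
j=8 picked index 8: u0 ∈ [16/205, 31/205)
j=9 picked index 9: u0 ∈ [21/410, 1/10)
intersection: [18/205, 1/10)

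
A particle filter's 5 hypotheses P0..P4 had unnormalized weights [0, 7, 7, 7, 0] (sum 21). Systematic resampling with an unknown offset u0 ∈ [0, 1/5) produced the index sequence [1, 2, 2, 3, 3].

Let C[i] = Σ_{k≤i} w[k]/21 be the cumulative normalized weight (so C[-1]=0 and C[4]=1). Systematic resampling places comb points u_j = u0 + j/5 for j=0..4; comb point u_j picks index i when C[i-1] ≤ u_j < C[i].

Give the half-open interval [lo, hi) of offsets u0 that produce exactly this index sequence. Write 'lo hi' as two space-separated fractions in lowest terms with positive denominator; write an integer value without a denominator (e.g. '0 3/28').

C = [0, 1/3, 2/3, 1, 1]
j=0 picked index 1: u0 ∈ [0, 1/3)
j=1 picked index 2: u0 ∈ [2/15, 7/15)
j=2 picked index 2: u0 ∈ [-1/15, 4/15)
j=3 picked index 3: u0 ∈ [1/15, 2/5)
j=4 picked index 3: u0 ∈ [-2/15, 1/5)
intersection: [2/15, 1/5)

2/15 1/5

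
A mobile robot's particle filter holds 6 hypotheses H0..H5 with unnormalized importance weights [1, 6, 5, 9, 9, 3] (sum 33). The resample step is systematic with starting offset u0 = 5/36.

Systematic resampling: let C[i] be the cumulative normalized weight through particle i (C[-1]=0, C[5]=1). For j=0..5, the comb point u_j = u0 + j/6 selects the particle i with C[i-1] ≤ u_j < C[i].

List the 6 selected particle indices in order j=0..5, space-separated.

C = [1/33, 7/33, 4/11, 7/11, 10/11, 1]
j=0: u_0=5/36 ∈ [1/33, 7/33) → index 1
j=1: u_1=11/36 ∈ [7/33, 4/11) → index 2
j=2: u_2=17/36 ∈ [4/11, 7/11) → index 3
j=3: u_3=23/36 ∈ [7/11, 10/11) → index 4
j=4: u_4=29/36 ∈ [7/11, 10/11) → index 4
j=5: u_5=35/36 ∈ [10/11, 1) → index 5

1 2 3 4 4 5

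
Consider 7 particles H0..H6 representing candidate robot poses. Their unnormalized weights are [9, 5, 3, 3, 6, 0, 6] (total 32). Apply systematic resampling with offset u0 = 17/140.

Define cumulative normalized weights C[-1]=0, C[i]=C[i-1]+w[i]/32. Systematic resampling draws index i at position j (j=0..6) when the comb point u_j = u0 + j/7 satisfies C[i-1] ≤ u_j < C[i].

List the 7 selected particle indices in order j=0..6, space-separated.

C = [9/32, 7/16, 17/32, 5/8, 13/16, 13/16, 1]
j=0: u_0=17/140 ∈ [0, 9/32) → index 0
j=1: u_1=37/140 ∈ [0, 9/32) → index 0
j=2: u_2=57/140 ∈ [9/32, 7/16) → index 1
j=3: u_3=11/20 ∈ [17/32, 5/8) → index 3
j=4: u_4=97/140 ∈ [5/8, 13/16) → index 4
j=5: u_5=117/140 ∈ [13/16, 1) → index 6
j=6: u_6=137/140 ∈ [13/16, 1) → index 6

0 0 1 3 4 6 6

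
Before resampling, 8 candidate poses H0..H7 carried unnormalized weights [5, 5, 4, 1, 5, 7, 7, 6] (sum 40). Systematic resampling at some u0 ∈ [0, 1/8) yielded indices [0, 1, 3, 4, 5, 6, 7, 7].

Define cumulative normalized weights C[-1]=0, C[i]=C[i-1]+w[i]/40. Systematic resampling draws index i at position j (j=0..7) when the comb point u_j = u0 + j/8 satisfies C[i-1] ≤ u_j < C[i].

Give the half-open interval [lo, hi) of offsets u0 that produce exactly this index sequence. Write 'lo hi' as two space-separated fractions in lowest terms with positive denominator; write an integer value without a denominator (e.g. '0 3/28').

C = [1/8, 1/4, 7/20, 3/8, 1/2, 27/40, 17/20, 1]
j=0 picked index 0: u0 ∈ [0, 1/8)
j=1 picked index 1: u0 ∈ [0, 1/8)
j=2 picked index 3: u0 ∈ [1/10, 1/8)
j=3 picked index 4: u0 ∈ [0, 1/8)
j=4 picked index 5: u0 ∈ [0, 7/40)
j=5 picked index 6: u0 ∈ [1/20, 9/40)
j=6 picked index 7: u0 ∈ [1/10, 1/4)
j=7 picked index 7: u0 ∈ [-1/40, 1/8)
intersection: [1/10, 1/8)

1/10 1/8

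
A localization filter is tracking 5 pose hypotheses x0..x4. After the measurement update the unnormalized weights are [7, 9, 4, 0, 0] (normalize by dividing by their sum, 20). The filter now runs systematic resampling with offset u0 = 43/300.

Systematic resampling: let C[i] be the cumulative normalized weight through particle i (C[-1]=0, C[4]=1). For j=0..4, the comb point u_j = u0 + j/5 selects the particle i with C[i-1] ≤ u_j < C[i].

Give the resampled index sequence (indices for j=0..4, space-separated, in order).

0 0 1 1 2

C = [7/20, 4/5, 1, 1, 1]
j=0: u_0=43/300 ∈ [0, 7/20) → index 0
j=1: u_1=103/300 ∈ [0, 7/20) → index 0
j=2: u_2=163/300 ∈ [7/20, 4/5) → index 1
j=3: u_3=223/300 ∈ [7/20, 4/5) → index 1
j=4: u_4=283/300 ∈ [4/5, 1) → index 2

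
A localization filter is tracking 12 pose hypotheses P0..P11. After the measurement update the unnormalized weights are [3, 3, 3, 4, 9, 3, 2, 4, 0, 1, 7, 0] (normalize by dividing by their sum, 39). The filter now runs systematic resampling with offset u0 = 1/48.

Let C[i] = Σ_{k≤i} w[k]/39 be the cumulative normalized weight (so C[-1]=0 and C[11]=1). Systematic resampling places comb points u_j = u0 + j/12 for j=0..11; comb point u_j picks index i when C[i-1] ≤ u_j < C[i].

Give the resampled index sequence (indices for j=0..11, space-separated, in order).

0 1 2 3 4 4 4 5 6 7 10 10

C = [1/13, 2/13, 3/13, 1/3, 22/39, 25/39, 9/13, 31/39, 31/39, 32/39, 1, 1]
j=0: u_0=1/48 ∈ [0, 1/13) → index 0
j=1: u_1=5/48 ∈ [1/13, 2/13) → index 1
j=2: u_2=3/16 ∈ [2/13, 3/13) → index 2
j=3: u_3=13/48 ∈ [3/13, 1/3) → index 3
j=4: u_4=17/48 ∈ [1/3, 22/39) → index 4
j=5: u_5=7/16 ∈ [1/3, 22/39) → index 4
j=6: u_6=25/48 ∈ [1/3, 22/39) → index 4
j=7: u_7=29/48 ∈ [22/39, 25/39) → index 5
j=8: u_8=11/16 ∈ [25/39, 9/13) → index 6
j=9: u_9=37/48 ∈ [9/13, 31/39) → index 7
j=10: u_10=41/48 ∈ [32/39, 1) → index 10
j=11: u_11=15/16 ∈ [32/39, 1) → index 10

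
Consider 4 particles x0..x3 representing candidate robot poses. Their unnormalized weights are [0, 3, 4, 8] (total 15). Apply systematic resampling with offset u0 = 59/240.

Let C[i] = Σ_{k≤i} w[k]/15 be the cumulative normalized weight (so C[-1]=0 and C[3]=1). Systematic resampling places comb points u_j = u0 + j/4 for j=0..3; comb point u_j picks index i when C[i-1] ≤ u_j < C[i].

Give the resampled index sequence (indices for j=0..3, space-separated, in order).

C = [0, 1/5, 7/15, 1]
j=0: u_0=59/240 ∈ [1/5, 7/15) → index 2
j=1: u_1=119/240 ∈ [7/15, 1) → index 3
j=2: u_2=179/240 ∈ [7/15, 1) → index 3
j=3: u_3=239/240 ∈ [7/15, 1) → index 3

2 3 3 3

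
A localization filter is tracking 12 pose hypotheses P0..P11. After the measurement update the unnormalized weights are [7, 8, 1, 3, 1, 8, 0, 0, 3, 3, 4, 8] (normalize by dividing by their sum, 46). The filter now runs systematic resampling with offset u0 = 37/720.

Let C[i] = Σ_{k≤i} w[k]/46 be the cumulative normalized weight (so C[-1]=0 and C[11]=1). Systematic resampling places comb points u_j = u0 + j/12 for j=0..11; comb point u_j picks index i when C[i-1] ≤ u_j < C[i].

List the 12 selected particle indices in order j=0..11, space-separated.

C = [7/46, 15/46, 8/23, 19/46, 10/23, 14/23, 14/23, 14/23, 31/46, 17/23, 19/23, 1]
j=0: u_0=37/720 ∈ [0, 7/46) → index 0
j=1: u_1=97/720 ∈ [0, 7/46) → index 0
j=2: u_2=157/720 ∈ [7/46, 15/46) → index 1
j=3: u_3=217/720 ∈ [7/46, 15/46) → index 1
j=4: u_4=277/720 ∈ [8/23, 19/46) → index 3
j=5: u_5=337/720 ∈ [10/23, 14/23) → index 5
j=6: u_6=397/720 ∈ [10/23, 14/23) → index 5
j=7: u_7=457/720 ∈ [14/23, 31/46) → index 8
j=8: u_8=517/720 ∈ [31/46, 17/23) → index 9
j=9: u_9=577/720 ∈ [17/23, 19/23) → index 10
j=10: u_10=637/720 ∈ [19/23, 1) → index 11
j=11: u_11=697/720 ∈ [19/23, 1) → index 11

0 0 1 1 3 5 5 8 9 10 11 11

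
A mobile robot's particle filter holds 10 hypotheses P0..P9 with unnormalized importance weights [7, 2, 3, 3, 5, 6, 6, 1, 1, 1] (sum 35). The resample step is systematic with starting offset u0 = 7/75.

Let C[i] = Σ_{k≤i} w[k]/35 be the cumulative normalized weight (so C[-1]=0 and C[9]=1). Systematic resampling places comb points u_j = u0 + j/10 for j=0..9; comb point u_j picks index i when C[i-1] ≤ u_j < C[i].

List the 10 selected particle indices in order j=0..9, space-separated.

0 0 2 3 4 5 5 6 6 9

C = [1/5, 9/35, 12/35, 3/7, 4/7, 26/35, 32/35, 33/35, 34/35, 1]
j=0: u_0=7/75 ∈ [0, 1/5) → index 0
j=1: u_1=29/150 ∈ [0, 1/5) → index 0
j=2: u_2=22/75 ∈ [9/35, 12/35) → index 2
j=3: u_3=59/150 ∈ [12/35, 3/7) → index 3
j=4: u_4=37/75 ∈ [3/7, 4/7) → index 4
j=5: u_5=89/150 ∈ [4/7, 26/35) → index 5
j=6: u_6=52/75 ∈ [4/7, 26/35) → index 5
j=7: u_7=119/150 ∈ [26/35, 32/35) → index 6
j=8: u_8=67/75 ∈ [26/35, 32/35) → index 6
j=9: u_9=149/150 ∈ [34/35, 1) → index 9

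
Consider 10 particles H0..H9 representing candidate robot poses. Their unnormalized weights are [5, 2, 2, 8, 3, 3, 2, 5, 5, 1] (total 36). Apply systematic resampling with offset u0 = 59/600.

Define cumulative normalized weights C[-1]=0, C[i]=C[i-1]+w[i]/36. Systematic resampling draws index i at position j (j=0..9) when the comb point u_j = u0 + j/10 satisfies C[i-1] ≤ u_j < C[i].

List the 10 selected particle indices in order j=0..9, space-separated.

C = [5/36, 7/36, 1/4, 17/36, 5/9, 23/36, 25/36, 5/6, 35/36, 1]
j=0: u_0=59/600 ∈ [0, 5/36) → index 0
j=1: u_1=119/600 ∈ [7/36, 1/4) → index 2
j=2: u_2=179/600 ∈ [1/4, 17/36) → index 3
j=3: u_3=239/600 ∈ [1/4, 17/36) → index 3
j=4: u_4=299/600 ∈ [17/36, 5/9) → index 4
j=5: u_5=359/600 ∈ [5/9, 23/36) → index 5
j=6: u_6=419/600 ∈ [25/36, 5/6) → index 7
j=7: u_7=479/600 ∈ [25/36, 5/6) → index 7
j=8: u_8=539/600 ∈ [5/6, 35/36) → index 8
j=9: u_9=599/600 ∈ [35/36, 1) → index 9

0 2 3 3 4 5 7 7 8 9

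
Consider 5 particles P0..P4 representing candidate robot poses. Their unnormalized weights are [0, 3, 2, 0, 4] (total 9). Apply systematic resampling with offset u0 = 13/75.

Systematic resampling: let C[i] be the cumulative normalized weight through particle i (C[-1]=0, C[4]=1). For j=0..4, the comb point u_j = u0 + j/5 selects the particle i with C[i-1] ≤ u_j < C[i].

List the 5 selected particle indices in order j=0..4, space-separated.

1 2 4 4 4

C = [0, 1/3, 5/9, 5/9, 1]
j=0: u_0=13/75 ∈ [0, 1/3) → index 1
j=1: u_1=28/75 ∈ [1/3, 5/9) → index 2
j=2: u_2=43/75 ∈ [5/9, 1) → index 4
j=3: u_3=58/75 ∈ [5/9, 1) → index 4
j=4: u_4=73/75 ∈ [5/9, 1) → index 4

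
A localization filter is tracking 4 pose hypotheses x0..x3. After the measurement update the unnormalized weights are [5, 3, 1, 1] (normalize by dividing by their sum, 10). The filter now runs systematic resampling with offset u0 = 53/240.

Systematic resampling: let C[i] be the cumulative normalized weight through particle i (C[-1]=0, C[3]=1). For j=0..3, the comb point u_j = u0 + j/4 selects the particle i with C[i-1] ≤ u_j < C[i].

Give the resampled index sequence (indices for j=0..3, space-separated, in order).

C = [1/2, 4/5, 9/10, 1]
j=0: u_0=53/240 ∈ [0, 1/2) → index 0
j=1: u_1=113/240 ∈ [0, 1/2) → index 0
j=2: u_2=173/240 ∈ [1/2, 4/5) → index 1
j=3: u_3=233/240 ∈ [9/10, 1) → index 3

0 0 1 3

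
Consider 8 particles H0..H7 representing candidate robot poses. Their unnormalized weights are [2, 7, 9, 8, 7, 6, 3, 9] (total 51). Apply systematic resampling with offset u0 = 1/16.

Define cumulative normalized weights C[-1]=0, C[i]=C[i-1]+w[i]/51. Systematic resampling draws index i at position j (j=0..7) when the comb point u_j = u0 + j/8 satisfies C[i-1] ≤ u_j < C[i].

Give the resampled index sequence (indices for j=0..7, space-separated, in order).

1 2 2 3 4 5 6 7

C = [2/51, 3/17, 6/17, 26/51, 11/17, 13/17, 14/17, 1]
j=0: u_0=1/16 ∈ [2/51, 3/17) → index 1
j=1: u_1=3/16 ∈ [3/17, 6/17) → index 2
j=2: u_2=5/16 ∈ [3/17, 6/17) → index 2
j=3: u_3=7/16 ∈ [6/17, 26/51) → index 3
j=4: u_4=9/16 ∈ [26/51, 11/17) → index 4
j=5: u_5=11/16 ∈ [11/17, 13/17) → index 5
j=6: u_6=13/16 ∈ [13/17, 14/17) → index 6
j=7: u_7=15/16 ∈ [14/17, 1) → index 7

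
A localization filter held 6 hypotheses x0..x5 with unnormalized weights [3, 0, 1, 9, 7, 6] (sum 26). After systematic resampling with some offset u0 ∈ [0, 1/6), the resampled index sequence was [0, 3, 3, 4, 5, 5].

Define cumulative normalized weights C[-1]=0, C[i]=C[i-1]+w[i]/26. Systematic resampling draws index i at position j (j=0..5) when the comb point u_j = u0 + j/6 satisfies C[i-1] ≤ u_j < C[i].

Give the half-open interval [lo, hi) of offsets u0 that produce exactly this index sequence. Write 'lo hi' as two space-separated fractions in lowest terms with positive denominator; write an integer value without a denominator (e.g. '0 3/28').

C = [3/26, 3/26, 2/13, 1/2, 10/13, 1]
j=0 picked index 0: u0 ∈ [0, 3/26)
j=1 picked index 3: u0 ∈ [-1/78, 1/3)
j=2 picked index 3: u0 ∈ [-7/39, 1/6)
j=3 picked index 4: u0 ∈ [0, 7/26)
j=4 picked index 5: u0 ∈ [4/39, 1/3)
j=5 picked index 5: u0 ∈ [-5/78, 1/6)
intersection: [4/39, 3/26)

4/39 3/26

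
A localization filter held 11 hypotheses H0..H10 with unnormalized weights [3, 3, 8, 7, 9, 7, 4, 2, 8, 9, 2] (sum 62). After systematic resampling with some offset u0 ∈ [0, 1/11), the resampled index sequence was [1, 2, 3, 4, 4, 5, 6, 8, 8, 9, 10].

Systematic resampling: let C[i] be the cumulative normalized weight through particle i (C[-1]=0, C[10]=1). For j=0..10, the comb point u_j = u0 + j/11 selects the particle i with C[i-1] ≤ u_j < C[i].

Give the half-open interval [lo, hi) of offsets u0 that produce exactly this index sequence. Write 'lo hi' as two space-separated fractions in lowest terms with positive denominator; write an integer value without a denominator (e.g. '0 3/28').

45/682 1/11

C = [3/62, 3/31, 7/31, 21/62, 15/31, 37/62, 41/62, 43/62, 51/62, 30/31, 1]
j=0 picked index 1: u0 ∈ [3/62, 3/31)
j=1 picked index 2: u0 ∈ [2/341, 46/341)
j=2 picked index 3: u0 ∈ [15/341, 107/682)
j=3 picked index 4: u0 ∈ [45/682, 72/341)
j=4 picked index 4: u0 ∈ [-17/682, 41/341)
j=5 picked index 5: u0 ∈ [10/341, 97/682)
j=6 picked index 6: u0 ∈ [35/682, 79/682)
j=7 picked index 8: u0 ∈ [39/682, 127/682)
j=8 picked index 8: u0 ∈ [-23/682, 65/682)
j=9 picked index 9: u0 ∈ [3/682, 51/341)
j=10 picked index 10: u0 ∈ [20/341, 1/11)
intersection: [45/682, 1/11)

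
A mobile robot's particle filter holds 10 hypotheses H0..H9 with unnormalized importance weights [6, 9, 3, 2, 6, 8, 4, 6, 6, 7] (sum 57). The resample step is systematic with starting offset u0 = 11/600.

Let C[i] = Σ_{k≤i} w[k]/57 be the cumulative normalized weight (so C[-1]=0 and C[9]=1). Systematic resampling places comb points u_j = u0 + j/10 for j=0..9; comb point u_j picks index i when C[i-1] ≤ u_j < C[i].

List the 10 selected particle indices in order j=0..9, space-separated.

C = [2/19, 5/19, 6/19, 20/57, 26/57, 34/57, 2/3, 44/57, 50/57, 1]
j=0: u_0=11/600 ∈ [0, 2/19) → index 0
j=1: u_1=71/600 ∈ [2/19, 5/19) → index 1
j=2: u_2=131/600 ∈ [2/19, 5/19) → index 1
j=3: u_3=191/600 ∈ [6/19, 20/57) → index 3
j=4: u_4=251/600 ∈ [20/57, 26/57) → index 4
j=5: u_5=311/600 ∈ [26/57, 34/57) → index 5
j=6: u_6=371/600 ∈ [34/57, 2/3) → index 6
j=7: u_7=431/600 ∈ [2/3, 44/57) → index 7
j=8: u_8=491/600 ∈ [44/57, 50/57) → index 8
j=9: u_9=551/600 ∈ [50/57, 1) → index 9

0 1 1 3 4 5 6 7 8 9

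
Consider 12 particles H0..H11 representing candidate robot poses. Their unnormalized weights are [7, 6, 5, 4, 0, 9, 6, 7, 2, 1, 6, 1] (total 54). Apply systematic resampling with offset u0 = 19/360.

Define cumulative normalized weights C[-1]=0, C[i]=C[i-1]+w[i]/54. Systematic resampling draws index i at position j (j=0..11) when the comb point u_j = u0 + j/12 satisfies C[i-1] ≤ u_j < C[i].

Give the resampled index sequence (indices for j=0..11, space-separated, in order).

0 1 1 2 3 5 5 6 7 7 10 10

C = [7/54, 13/54, 1/3, 11/27, 11/27, 31/54, 37/54, 22/27, 23/27, 47/54, 53/54, 1]
j=0: u_0=19/360 ∈ [0, 7/54) → index 0
j=1: u_1=49/360 ∈ [7/54, 13/54) → index 1
j=2: u_2=79/360 ∈ [7/54, 13/54) → index 1
j=3: u_3=109/360 ∈ [13/54, 1/3) → index 2
j=4: u_4=139/360 ∈ [1/3, 11/27) → index 3
j=5: u_5=169/360 ∈ [11/27, 31/54) → index 5
j=6: u_6=199/360 ∈ [11/27, 31/54) → index 5
j=7: u_7=229/360 ∈ [31/54, 37/54) → index 6
j=8: u_8=259/360 ∈ [37/54, 22/27) → index 7
j=9: u_9=289/360 ∈ [37/54, 22/27) → index 7
j=10: u_10=319/360 ∈ [47/54, 53/54) → index 10
j=11: u_11=349/360 ∈ [47/54, 53/54) → index 10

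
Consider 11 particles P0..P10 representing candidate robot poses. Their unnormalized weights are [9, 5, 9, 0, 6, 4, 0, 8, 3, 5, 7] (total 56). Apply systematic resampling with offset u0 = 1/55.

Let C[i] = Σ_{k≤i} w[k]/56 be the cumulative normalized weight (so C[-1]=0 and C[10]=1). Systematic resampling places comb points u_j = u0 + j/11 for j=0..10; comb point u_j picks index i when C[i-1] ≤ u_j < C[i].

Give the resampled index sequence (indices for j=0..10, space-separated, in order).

C = [9/56, 1/4, 23/56, 23/56, 29/56, 33/56, 33/56, 41/56, 11/14, 7/8, 1]
j=0: u_0=1/55 ∈ [0, 9/56) → index 0
j=1: u_1=6/55 ∈ [0, 9/56) → index 0
j=2: u_2=1/5 ∈ [9/56, 1/4) → index 1
j=3: u_3=16/55 ∈ [1/4, 23/56) → index 2
j=4: u_4=21/55 ∈ [1/4, 23/56) → index 2
j=5: u_5=26/55 ∈ [23/56, 29/56) → index 4
j=6: u_6=31/55 ∈ [29/56, 33/56) → index 5
j=7: u_7=36/55 ∈ [33/56, 41/56) → index 7
j=8: u_8=41/55 ∈ [41/56, 11/14) → index 8
j=9: u_9=46/55 ∈ [11/14, 7/8) → index 9
j=10: u_10=51/55 ∈ [7/8, 1) → index 10

0 0 1 2 2 4 5 7 8 9 10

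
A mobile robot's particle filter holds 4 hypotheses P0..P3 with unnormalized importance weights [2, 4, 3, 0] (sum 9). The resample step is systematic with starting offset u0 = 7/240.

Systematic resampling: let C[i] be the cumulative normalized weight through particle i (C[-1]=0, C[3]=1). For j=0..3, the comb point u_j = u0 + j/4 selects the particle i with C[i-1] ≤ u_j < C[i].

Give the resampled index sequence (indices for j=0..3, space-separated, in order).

C = [2/9, 2/3, 1, 1]
j=0: u_0=7/240 ∈ [0, 2/9) → index 0
j=1: u_1=67/240 ∈ [2/9, 2/3) → index 1
j=2: u_2=127/240 ∈ [2/9, 2/3) → index 1
j=3: u_3=187/240 ∈ [2/3, 1) → index 2

0 1 1 2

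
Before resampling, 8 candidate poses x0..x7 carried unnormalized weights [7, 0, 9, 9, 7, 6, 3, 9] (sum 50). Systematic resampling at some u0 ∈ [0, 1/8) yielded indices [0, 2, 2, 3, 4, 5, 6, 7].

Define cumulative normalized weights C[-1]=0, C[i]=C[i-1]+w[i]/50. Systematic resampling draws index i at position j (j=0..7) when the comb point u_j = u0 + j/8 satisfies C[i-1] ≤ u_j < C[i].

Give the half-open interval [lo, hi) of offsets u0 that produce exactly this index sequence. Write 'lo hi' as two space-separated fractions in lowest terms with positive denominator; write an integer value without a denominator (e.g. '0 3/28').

C = [7/50, 7/50, 8/25, 1/2, 16/25, 19/25, 41/50, 1]
j=0 picked index 0: u0 ∈ [0, 7/50)
j=1 picked index 2: u0 ∈ [3/200, 39/200)
j=2 picked index 2: u0 ∈ [-11/100, 7/100)
j=3 picked index 3: u0 ∈ [-11/200, 1/8)
j=4 picked index 4: u0 ∈ [0, 7/50)
j=5 picked index 5: u0 ∈ [3/200, 27/200)
j=6 picked index 6: u0 ∈ [1/100, 7/100)
j=7 picked index 7: u0 ∈ [-11/200, 1/8)
intersection: [3/200, 7/100)

3/200 7/100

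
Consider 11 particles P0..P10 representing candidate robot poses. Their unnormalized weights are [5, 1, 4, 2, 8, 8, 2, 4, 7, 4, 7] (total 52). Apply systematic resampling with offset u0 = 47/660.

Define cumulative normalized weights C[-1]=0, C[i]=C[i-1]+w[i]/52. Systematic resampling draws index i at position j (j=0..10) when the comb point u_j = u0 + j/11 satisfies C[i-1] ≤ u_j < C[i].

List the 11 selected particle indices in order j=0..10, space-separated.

C = [5/52, 3/26, 5/26, 3/13, 5/13, 7/13, 15/26, 17/26, 41/52, 45/52, 1]
j=0: u_0=47/660 ∈ [0, 5/52) → index 0
j=1: u_1=107/660 ∈ [3/26, 5/26) → index 2
j=2: u_2=167/660 ∈ [3/13, 5/13) → index 4
j=3: u_3=227/660 ∈ [3/13, 5/13) → index 4
j=4: u_4=287/660 ∈ [5/13, 7/13) → index 5
j=5: u_5=347/660 ∈ [5/13, 7/13) → index 5
j=6: u_6=37/60 ∈ [15/26, 17/26) → index 7
j=7: u_7=467/660 ∈ [17/26, 41/52) → index 8
j=8: u_8=527/660 ∈ [41/52, 45/52) → index 9
j=9: u_9=587/660 ∈ [45/52, 1) → index 10
j=10: u_10=647/660 ∈ [45/52, 1) → index 10

0 2 4 4 5 5 7 8 9 10 10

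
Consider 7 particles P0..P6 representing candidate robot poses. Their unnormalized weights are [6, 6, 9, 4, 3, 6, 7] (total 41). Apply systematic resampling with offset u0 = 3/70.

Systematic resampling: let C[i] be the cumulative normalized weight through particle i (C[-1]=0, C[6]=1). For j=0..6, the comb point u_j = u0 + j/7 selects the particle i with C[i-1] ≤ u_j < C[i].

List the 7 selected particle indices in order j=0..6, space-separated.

0 1 2 2 4 5 6

C = [6/41, 12/41, 21/41, 25/41, 28/41, 34/41, 1]
j=0: u_0=3/70 ∈ [0, 6/41) → index 0
j=1: u_1=13/70 ∈ [6/41, 12/41) → index 1
j=2: u_2=23/70 ∈ [12/41, 21/41) → index 2
j=3: u_3=33/70 ∈ [12/41, 21/41) → index 2
j=4: u_4=43/70 ∈ [25/41, 28/41) → index 4
j=5: u_5=53/70 ∈ [28/41, 34/41) → index 5
j=6: u_6=9/10 ∈ [34/41, 1) → index 6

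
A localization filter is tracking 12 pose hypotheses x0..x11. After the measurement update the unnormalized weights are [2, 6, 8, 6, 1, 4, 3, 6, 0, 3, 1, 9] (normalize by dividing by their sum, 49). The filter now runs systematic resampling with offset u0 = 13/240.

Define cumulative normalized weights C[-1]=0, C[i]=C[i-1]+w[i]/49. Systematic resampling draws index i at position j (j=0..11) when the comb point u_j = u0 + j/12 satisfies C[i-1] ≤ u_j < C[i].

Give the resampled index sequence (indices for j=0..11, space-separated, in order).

C = [2/49, 8/49, 16/49, 22/49, 23/49, 27/49, 30/49, 36/49, 36/49, 39/49, 40/49, 1]
j=0: u_0=13/240 ∈ [2/49, 8/49) → index 1
j=1: u_1=11/80 ∈ [2/49, 8/49) → index 1
j=2: u_2=53/240 ∈ [8/49, 16/49) → index 2
j=3: u_3=73/240 ∈ [8/49, 16/49) → index 2
j=4: u_4=31/80 ∈ [16/49, 22/49) → index 3
j=5: u_5=113/240 ∈ [23/49, 27/49) → index 5
j=6: u_6=133/240 ∈ [27/49, 30/49) → index 6
j=7: u_7=51/80 ∈ [30/49, 36/49) → index 7
j=8: u_8=173/240 ∈ [30/49, 36/49) → index 7
j=9: u_9=193/240 ∈ [39/49, 40/49) → index 10
j=10: u_10=71/80 ∈ [40/49, 1) → index 11
j=11: u_11=233/240 ∈ [40/49, 1) → index 11

1 1 2 2 3 5 6 7 7 10 11 11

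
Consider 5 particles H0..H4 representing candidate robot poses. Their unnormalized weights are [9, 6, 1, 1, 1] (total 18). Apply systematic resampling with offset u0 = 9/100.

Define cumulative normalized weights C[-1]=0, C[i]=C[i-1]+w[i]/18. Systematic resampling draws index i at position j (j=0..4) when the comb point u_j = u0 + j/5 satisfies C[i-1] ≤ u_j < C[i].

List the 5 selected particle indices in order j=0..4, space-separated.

C = [1/2, 5/6, 8/9, 17/18, 1]
j=0: u_0=9/100 ∈ [0, 1/2) → index 0
j=1: u_1=29/100 ∈ [0, 1/2) → index 0
j=2: u_2=49/100 ∈ [0, 1/2) → index 0
j=3: u_3=69/100 ∈ [1/2, 5/6) → index 1
j=4: u_4=89/100 ∈ [8/9, 17/18) → index 3

0 0 0 1 3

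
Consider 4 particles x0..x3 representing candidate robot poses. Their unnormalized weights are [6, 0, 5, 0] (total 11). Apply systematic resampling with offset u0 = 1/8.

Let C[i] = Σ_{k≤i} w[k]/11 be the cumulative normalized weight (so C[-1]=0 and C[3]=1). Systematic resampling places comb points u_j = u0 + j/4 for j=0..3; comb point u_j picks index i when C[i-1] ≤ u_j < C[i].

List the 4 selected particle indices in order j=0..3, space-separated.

0 0 2 2

C = [6/11, 6/11, 1, 1]
j=0: u_0=1/8 ∈ [0, 6/11) → index 0
j=1: u_1=3/8 ∈ [0, 6/11) → index 0
j=2: u_2=5/8 ∈ [6/11, 1) → index 2
j=3: u_3=7/8 ∈ [6/11, 1) → index 2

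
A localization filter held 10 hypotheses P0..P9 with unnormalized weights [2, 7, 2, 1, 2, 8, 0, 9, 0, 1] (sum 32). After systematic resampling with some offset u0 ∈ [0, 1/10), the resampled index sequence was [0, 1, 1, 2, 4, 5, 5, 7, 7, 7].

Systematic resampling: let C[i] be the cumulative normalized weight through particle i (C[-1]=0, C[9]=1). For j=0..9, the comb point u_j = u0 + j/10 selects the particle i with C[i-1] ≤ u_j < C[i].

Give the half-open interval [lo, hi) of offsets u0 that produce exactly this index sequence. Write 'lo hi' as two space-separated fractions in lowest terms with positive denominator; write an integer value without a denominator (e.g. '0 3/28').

0 3/80

C = [1/16, 9/32, 11/32, 3/8, 7/16, 11/16, 11/16, 31/32, 31/32, 1]
j=0 picked index 0: u0 ∈ [0, 1/16)
j=1 picked index 1: u0 ∈ [-3/80, 29/160)
j=2 picked index 1: u0 ∈ [-11/80, 13/160)
j=3 picked index 2: u0 ∈ [-3/160, 7/160)
j=4 picked index 4: u0 ∈ [-1/40, 3/80)
j=5 picked index 5: u0 ∈ [-1/16, 3/16)
j=6 picked index 5: u0 ∈ [-13/80, 7/80)
j=7 picked index 7: u0 ∈ [-1/80, 43/160)
j=8 picked index 7: u0 ∈ [-9/80, 27/160)
j=9 picked index 7: u0 ∈ [-17/80, 11/160)
intersection: [0, 3/80)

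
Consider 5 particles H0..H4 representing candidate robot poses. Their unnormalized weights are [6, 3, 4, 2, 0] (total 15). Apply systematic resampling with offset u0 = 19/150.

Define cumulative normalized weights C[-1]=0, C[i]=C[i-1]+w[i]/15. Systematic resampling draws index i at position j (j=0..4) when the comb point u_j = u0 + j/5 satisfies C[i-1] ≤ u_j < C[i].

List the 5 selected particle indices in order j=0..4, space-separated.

C = [2/5, 3/5, 13/15, 1, 1]
j=0: u_0=19/150 ∈ [0, 2/5) → index 0
j=1: u_1=49/150 ∈ [0, 2/5) → index 0
j=2: u_2=79/150 ∈ [2/5, 3/5) → index 1
j=3: u_3=109/150 ∈ [3/5, 13/15) → index 2
j=4: u_4=139/150 ∈ [13/15, 1) → index 3

0 0 1 2 3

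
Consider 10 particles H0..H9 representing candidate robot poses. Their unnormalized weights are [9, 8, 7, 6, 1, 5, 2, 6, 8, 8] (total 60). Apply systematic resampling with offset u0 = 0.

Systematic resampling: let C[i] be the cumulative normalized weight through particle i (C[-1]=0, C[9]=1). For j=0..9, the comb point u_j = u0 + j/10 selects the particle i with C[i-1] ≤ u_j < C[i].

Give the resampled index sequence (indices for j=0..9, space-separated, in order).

C = [3/20, 17/60, 2/5, 1/2, 31/60, 3/5, 19/30, 11/15, 13/15, 1]
j=0: u_0=0 ∈ [0, 3/20) → index 0
j=1: u_1=1/10 ∈ [0, 3/20) → index 0
j=2: u_2=1/5 ∈ [3/20, 17/60) → index 1
j=3: u_3=3/10 ∈ [17/60, 2/5) → index 2
j=4: u_4=2/5 ∈ [2/5, 1/2) → index 3
j=5: u_5=1/2 ∈ [1/2, 31/60) → index 4
j=6: u_6=3/5 ∈ [3/5, 19/30) → index 6
j=7: u_7=7/10 ∈ [19/30, 11/15) → index 7
j=8: u_8=4/5 ∈ [11/15, 13/15) → index 8
j=9: u_9=9/10 ∈ [13/15, 1) → index 9

0 0 1 2 3 4 6 7 8 9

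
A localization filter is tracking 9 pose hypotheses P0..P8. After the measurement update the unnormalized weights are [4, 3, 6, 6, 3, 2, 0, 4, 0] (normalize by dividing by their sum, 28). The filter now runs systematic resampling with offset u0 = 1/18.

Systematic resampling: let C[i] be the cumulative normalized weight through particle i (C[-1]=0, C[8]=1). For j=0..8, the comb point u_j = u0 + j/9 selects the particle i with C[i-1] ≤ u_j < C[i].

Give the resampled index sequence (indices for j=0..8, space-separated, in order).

0 1 2 2 3 3 4 5 7

C = [1/7, 1/4, 13/28, 19/28, 11/14, 6/7, 6/7, 1, 1]
j=0: u_0=1/18 ∈ [0, 1/7) → index 0
j=1: u_1=1/6 ∈ [1/7, 1/4) → index 1
j=2: u_2=5/18 ∈ [1/4, 13/28) → index 2
j=3: u_3=7/18 ∈ [1/4, 13/28) → index 2
j=4: u_4=1/2 ∈ [13/28, 19/28) → index 3
j=5: u_5=11/18 ∈ [13/28, 19/28) → index 3
j=6: u_6=13/18 ∈ [19/28, 11/14) → index 4
j=7: u_7=5/6 ∈ [11/14, 6/7) → index 5
j=8: u_8=17/18 ∈ [6/7, 1) → index 7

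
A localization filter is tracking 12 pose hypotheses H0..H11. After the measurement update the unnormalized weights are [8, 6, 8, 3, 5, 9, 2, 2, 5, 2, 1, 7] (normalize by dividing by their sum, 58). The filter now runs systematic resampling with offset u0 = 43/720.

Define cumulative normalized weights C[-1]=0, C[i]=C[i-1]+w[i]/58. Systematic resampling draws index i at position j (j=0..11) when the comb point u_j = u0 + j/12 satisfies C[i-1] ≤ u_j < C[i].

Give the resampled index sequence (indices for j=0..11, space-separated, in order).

0 1 1 2 3 4 5 5 7 8 11 11

C = [4/29, 7/29, 11/29, 25/58, 15/29, 39/58, 41/58, 43/58, 24/29, 25/29, 51/58, 1]
j=0: u_0=43/720 ∈ [0, 4/29) → index 0
j=1: u_1=103/720 ∈ [4/29, 7/29) → index 1
j=2: u_2=163/720 ∈ [4/29, 7/29) → index 1
j=3: u_3=223/720 ∈ [7/29, 11/29) → index 2
j=4: u_4=283/720 ∈ [11/29, 25/58) → index 3
j=5: u_5=343/720 ∈ [25/58, 15/29) → index 4
j=6: u_6=403/720 ∈ [15/29, 39/58) → index 5
j=7: u_7=463/720 ∈ [15/29, 39/58) → index 5
j=8: u_8=523/720 ∈ [41/58, 43/58) → index 7
j=9: u_9=583/720 ∈ [43/58, 24/29) → index 8
j=10: u_10=643/720 ∈ [51/58, 1) → index 11
j=11: u_11=703/720 ∈ [51/58, 1) → index 11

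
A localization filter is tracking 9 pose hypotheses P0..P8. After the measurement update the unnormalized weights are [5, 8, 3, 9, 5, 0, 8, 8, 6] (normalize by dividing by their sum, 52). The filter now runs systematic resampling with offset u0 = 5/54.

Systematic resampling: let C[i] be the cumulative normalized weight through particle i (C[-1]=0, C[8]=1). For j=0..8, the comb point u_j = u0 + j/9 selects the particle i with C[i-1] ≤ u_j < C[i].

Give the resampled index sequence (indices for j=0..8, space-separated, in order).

0 1 3 3 4 6 7 7 8

C = [5/52, 1/4, 4/13, 25/52, 15/26, 15/26, 19/26, 23/26, 1]
j=0: u_0=5/54 ∈ [0, 5/52) → index 0
j=1: u_1=11/54 ∈ [5/52, 1/4) → index 1
j=2: u_2=17/54 ∈ [4/13, 25/52) → index 3
j=3: u_3=23/54 ∈ [4/13, 25/52) → index 3
j=4: u_4=29/54 ∈ [25/52, 15/26) → index 4
j=5: u_5=35/54 ∈ [15/26, 19/26) → index 6
j=6: u_6=41/54 ∈ [19/26, 23/26) → index 7
j=7: u_7=47/54 ∈ [19/26, 23/26) → index 7
j=8: u_8=53/54 ∈ [23/26, 1) → index 8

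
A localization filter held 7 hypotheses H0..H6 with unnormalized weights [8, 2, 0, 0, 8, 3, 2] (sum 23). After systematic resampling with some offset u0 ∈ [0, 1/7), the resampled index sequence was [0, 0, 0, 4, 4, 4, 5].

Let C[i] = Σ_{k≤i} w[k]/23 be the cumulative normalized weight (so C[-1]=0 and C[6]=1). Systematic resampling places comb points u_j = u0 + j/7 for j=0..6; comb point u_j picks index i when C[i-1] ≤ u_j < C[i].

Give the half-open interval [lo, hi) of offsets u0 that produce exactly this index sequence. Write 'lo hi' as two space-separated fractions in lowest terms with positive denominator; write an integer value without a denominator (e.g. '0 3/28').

1/161 9/161

C = [8/23, 10/23, 10/23, 10/23, 18/23, 21/23, 1]
j=0 picked index 0: u0 ∈ [0, 8/23)
j=1 picked index 0: u0 ∈ [-1/7, 33/161)
j=2 picked index 0: u0 ∈ [-2/7, 10/161)
j=3 picked index 4: u0 ∈ [1/161, 57/161)
j=4 picked index 4: u0 ∈ [-22/161, 34/161)
j=5 picked index 4: u0 ∈ [-45/161, 11/161)
j=6 picked index 5: u0 ∈ [-12/161, 9/161)
intersection: [1/161, 9/161)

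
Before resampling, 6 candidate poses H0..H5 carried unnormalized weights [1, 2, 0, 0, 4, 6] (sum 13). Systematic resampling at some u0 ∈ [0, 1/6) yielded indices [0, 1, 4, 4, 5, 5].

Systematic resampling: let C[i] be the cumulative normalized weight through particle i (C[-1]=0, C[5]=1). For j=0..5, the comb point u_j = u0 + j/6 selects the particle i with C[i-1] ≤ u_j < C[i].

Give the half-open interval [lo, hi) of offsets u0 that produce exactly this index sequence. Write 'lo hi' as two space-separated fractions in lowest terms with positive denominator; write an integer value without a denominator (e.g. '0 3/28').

0 1/26

C = [1/13, 3/13, 3/13, 3/13, 7/13, 1]
j=0 picked index 0: u0 ∈ [0, 1/13)
j=1 picked index 1: u0 ∈ [-7/78, 5/78)
j=2 picked index 4: u0 ∈ [-4/39, 8/39)
j=3 picked index 4: u0 ∈ [-7/26, 1/26)
j=4 picked index 5: u0 ∈ [-5/39, 1/3)
j=5 picked index 5: u0 ∈ [-23/78, 1/6)
intersection: [0, 1/26)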